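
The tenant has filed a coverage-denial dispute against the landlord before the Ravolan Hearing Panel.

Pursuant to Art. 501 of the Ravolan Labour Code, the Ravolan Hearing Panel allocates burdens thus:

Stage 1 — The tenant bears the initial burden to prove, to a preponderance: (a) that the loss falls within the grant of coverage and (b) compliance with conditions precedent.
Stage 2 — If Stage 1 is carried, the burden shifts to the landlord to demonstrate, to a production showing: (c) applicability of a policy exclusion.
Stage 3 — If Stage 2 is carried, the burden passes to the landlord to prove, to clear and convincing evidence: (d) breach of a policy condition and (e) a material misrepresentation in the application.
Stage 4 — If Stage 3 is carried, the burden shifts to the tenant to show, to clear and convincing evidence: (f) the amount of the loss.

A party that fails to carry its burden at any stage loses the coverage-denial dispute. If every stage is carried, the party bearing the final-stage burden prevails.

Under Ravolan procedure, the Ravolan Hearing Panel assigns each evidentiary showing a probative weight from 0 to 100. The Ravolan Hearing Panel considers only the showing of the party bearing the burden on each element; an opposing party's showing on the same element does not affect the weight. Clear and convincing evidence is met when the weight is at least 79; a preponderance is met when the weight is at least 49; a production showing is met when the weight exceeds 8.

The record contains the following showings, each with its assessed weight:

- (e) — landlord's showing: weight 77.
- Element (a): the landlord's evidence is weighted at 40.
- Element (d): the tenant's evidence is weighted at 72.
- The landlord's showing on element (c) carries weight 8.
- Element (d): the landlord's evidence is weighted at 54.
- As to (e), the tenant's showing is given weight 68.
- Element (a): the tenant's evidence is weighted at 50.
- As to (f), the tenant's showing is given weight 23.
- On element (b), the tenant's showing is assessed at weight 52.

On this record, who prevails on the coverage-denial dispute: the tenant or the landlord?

Stage 1 — burden on tenant; standard: a preponderance (weight is at least 49).
    (a): 50 (landlord's 40 disregarded) ≥ 49 [met]
    (b): 52 ≥ 49 [met]
  Stage 1 carried; the burden shifts to the landlord.
Stage 2 — burden on landlord; standard: a production showing (weight exceeds 8).
    (c): 8 ≤ 8 [not met]
  Not every element is met, so the landlord fails to carry Stage 2.
The tenant prevails.

tenant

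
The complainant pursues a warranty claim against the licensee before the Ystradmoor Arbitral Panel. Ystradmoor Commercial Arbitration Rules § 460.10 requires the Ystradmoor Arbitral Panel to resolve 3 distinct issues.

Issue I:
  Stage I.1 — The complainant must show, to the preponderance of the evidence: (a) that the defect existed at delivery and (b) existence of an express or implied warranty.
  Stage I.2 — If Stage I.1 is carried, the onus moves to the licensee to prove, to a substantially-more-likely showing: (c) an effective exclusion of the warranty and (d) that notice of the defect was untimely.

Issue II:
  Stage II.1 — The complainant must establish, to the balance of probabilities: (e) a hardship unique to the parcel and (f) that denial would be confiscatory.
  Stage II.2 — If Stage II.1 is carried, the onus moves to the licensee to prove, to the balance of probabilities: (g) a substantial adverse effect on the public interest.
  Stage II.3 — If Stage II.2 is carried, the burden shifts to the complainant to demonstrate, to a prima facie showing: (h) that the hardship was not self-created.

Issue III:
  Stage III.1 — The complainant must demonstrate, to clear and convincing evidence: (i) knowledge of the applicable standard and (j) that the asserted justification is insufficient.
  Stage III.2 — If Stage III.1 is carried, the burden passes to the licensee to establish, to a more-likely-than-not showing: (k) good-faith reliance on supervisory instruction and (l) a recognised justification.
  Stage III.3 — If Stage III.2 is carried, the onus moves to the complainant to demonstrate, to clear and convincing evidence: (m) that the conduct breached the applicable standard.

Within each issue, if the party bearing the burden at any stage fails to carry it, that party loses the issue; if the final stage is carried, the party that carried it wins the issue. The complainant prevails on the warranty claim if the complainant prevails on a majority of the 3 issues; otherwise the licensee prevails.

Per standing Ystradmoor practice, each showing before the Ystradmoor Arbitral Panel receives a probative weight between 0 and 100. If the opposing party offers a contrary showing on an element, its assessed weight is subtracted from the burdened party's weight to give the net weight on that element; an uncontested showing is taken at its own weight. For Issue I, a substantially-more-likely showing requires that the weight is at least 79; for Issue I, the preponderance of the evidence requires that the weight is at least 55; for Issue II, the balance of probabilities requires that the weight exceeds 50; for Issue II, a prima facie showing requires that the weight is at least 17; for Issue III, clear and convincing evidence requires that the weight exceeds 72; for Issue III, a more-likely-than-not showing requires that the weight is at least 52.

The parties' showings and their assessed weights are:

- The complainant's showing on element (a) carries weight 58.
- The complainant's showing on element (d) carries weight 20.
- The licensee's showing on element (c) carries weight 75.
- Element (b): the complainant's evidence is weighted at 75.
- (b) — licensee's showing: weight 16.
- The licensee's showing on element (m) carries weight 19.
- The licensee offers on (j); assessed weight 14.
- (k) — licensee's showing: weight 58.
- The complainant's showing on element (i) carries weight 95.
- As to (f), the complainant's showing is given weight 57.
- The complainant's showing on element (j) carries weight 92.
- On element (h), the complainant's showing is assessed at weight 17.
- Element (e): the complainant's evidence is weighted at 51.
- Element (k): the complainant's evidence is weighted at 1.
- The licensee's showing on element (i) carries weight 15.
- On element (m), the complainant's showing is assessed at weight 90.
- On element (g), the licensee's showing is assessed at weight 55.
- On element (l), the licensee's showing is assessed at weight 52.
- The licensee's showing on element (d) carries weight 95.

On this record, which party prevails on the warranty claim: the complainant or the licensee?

— Issue I —
Stage I.1 (complainant, the preponderance of the evidence, weight is at least 55): (a) 58 ≥ 55 — meets; (b) net 75−16=59 ≥ 55 — meets.
  All elements met. The burden passes to the licensee.
Stage I.2 (licensee, a substantially-more-likely showing, weight is at least 79): (c) 75 < 79 — fails; (d) net 95−20=75 < 79 — fails.
  The licensee does not carry Stage I.2.
The analysis ends at Stage I.2; the complainant prevails on this issue.
— Issue II —
At Stage II.1 the complainant must meet the balance of probabilities (weight exceeds 50): on (e) the weight is 51, which does exceed 50, so (e) meets the standard; on (f) the weight is 57, > 50, so (f) meets the standard.
  All elements met. The burden passes to the licensee.
At Stage II.2 the licensee must meet the balance of probabilities (weight exceeds 50): on (g) the weight is 55, > 50, so (g) meets the standard.
  All elements met. The burden passes to the complainant.
At Stage II.3 the complainant must meet a prima facie showing (weight is at least 17): on (h) the weight is 17, ≥ 17, so (h) meets the standard.
  The complainant carries the last stage.
Every stage carried; the complainant prevails on this issue.
— Issue III —
Stage III.1 (complainant, clear and convincing evidence, weight exceeds 72): (i) net 95−15=80 > 72 — meets; (j) net 92−14=78 > 72 — meets.
  The complainant carries Stage III.1; the licensee now bears the burden.
Stage III.2 (licensee, a more-likely-than-not showing, weight is at least 52): (k) net 58−1=57 ≥ 52 — meets; (l) 52 ≥ 52 — meets.
  Stage III.2 carried; the burden shifts to the complainant.
Stage III.3 (complainant, clear and convincing evidence, weight exceeds 72): (m) net 90−19=71 ≤ 72 — fails.
  Stage III.3 not carried; the complainant fails its burden.
The licensee prevails on this issue.
Per-issue: Issue I → complainant; Issue II → complainant; Issue III → licensee. The complainant must prevail on a majority of issues; overall, the complainant prevails.

complainant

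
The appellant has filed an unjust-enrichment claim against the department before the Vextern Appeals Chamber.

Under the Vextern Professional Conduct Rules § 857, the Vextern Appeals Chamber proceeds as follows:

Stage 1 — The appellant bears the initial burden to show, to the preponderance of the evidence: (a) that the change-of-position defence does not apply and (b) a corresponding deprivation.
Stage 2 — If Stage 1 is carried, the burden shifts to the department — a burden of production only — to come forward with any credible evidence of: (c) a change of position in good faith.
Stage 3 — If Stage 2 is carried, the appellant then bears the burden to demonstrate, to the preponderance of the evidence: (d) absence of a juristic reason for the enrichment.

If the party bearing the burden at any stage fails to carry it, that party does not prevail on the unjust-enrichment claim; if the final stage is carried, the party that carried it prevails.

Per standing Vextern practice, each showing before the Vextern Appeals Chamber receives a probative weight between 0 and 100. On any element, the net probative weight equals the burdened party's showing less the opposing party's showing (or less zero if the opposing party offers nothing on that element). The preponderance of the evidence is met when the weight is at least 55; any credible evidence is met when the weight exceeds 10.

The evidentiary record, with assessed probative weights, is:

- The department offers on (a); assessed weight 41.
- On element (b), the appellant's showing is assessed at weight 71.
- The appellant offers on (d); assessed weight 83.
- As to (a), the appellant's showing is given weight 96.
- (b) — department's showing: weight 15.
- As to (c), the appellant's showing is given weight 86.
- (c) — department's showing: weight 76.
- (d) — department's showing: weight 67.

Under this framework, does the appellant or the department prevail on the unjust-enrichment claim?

appellant

Stage 1 (appellant, the preponderance of the evidence, weight is at least 55): (a) net 96−41=55 ≥ 55 — meets; (b) net 71−15=56 ≥ 55 — meets.
  Stage 1 is satisfied; the onus moves to the department.
Stage 2 (department, any credible evidence, weight exceeds 10): (c) net 76−86=-10 ≤ 10 — fails.
  The department does not carry Stage 2.
So the appellant prevails.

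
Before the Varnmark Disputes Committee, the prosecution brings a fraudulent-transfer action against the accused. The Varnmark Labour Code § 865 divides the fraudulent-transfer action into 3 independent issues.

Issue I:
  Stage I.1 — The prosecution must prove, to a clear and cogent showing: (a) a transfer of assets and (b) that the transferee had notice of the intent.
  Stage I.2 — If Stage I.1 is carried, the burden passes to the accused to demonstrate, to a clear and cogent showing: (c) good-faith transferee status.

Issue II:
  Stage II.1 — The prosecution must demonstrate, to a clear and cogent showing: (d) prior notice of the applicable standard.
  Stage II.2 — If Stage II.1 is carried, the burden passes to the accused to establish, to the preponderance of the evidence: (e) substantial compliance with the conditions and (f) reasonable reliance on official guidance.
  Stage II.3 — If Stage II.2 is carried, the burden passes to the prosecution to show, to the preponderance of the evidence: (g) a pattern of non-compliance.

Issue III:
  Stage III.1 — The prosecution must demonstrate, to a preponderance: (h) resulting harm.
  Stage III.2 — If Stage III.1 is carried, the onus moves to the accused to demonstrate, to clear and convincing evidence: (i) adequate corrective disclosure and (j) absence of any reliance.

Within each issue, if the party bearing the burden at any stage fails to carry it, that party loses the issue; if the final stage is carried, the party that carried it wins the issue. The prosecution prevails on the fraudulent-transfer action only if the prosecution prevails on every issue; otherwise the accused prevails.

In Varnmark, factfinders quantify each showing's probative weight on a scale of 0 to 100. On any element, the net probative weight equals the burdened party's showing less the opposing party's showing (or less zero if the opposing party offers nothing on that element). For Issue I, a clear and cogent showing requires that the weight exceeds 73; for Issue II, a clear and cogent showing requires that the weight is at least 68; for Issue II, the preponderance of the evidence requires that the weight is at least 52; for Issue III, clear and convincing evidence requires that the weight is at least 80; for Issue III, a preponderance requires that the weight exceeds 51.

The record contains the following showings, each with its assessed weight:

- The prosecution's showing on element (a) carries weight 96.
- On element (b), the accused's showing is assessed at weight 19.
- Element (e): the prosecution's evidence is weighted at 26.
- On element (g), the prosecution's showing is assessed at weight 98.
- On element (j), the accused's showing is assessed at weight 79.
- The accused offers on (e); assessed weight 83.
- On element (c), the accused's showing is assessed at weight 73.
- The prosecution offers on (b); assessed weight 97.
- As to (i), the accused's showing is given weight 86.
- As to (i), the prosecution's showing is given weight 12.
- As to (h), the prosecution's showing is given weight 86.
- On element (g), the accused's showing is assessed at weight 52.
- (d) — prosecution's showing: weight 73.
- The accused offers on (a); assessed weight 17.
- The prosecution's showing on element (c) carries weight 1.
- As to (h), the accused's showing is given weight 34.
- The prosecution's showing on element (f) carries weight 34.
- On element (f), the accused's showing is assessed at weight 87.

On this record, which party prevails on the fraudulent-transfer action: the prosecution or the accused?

accused

— Issue I —
At Stage I.1 the prosecution must meet a clear and cogent showing (weight exceeds 73): on (a) the weight is 96 less the opposing 17 gives net 79, which does exceed 73, so (a) meets the standard; on (b) the weight is 97 less the opposing 19 gives net 78, which does exceed 73, so (b) meets the standard.
  Stage I.1 is satisfied; the onus moves to the accused.
At Stage I.2 the accused must meet a clear and cogent showing (weight exceeds 73): on (c) the weight is 73 less the opposing 1 gives net 72, which does not exceed 73, so (c) does not meet the standard.
  The accused does not carry Stage I.2.
The analysis ends at Stage I.2; the prosecution prevails on this issue.
— Issue II —
At Stage II.1 the prosecution must meet a clear and cogent showing (weight is at least 68): on (d) the weight is 73, which does reach 68, so (d) meets the standard.
  Stage II.1 carried; the burden shifts to the accused.
At Stage II.2 the accused must meet the preponderance of the evidence (weight is at least 52): on (e) the weight is 83 less the opposing 26 gives net 57, which does reach 52, so (e) meets the standard; on (f) the weight is 87 less the opposing 34 gives net 53, ≥ 52, so (f) meets the standard.
  Stage II.2 carried; the burden shifts to the prosecution.
At Stage II.3 the prosecution must meet the preponderance of the evidence (weight is at least 52): on (g) the weight is 98 less the opposing 52 gives net 46, < 52, so (g) does not meet the standard.
  Not every element is met, so the prosecution fails to carry Stage II.3.
The accused prevails on this issue.
— Issue III —
Stage III.1 (prosecution, a preponderance, weight exceeds 51): (h) net 86−34=52 > 51 — meets.
  Stage III.1 is satisfied; the onus moves to the accused.
Stage III.2 (accused, clear and convincing evidence, weight is at least 80): (i) net 86−12=74 < 80 — fails; (j) 79 < 80 — fails.
  Stage III.2 not carried; the accused fails its burden.
The prosecution prevails on this issue.
Per-issue: Issue I → prosecution; Issue II → accused; Issue III → prosecution. The prosecution must prevail on every issue; overall, the accused prevails.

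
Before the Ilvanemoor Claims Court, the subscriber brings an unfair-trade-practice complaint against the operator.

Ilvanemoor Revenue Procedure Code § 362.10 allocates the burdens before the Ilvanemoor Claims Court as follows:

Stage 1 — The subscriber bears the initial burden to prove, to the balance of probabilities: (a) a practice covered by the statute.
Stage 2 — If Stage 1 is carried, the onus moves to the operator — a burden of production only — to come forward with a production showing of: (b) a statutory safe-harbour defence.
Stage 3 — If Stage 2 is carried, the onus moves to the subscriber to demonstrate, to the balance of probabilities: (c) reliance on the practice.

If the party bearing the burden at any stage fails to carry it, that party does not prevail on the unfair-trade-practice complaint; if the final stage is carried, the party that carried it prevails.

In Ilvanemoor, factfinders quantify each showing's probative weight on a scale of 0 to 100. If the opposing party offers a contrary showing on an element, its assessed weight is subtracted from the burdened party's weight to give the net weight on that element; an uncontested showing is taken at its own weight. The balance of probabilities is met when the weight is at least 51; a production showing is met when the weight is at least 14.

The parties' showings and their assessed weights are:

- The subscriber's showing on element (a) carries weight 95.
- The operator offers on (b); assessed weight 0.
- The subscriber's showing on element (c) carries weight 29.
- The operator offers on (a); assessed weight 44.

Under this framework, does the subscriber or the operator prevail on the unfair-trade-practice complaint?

Stage 1 — burden on subscriber; standard: the balance of probabilities (weight is at least 51).
    (a): 95 − 44 = 51 ≥ 51 [met]
  The subscriber carries Stage 1; the operator now bears the burden.
Stage 2 — burden on operator; standard: a production showing (weight is at least 14).
    (b): 0 < 14 [not met]
  The operator does not carry Stage 2.
So the subscriber prevails.

subscriber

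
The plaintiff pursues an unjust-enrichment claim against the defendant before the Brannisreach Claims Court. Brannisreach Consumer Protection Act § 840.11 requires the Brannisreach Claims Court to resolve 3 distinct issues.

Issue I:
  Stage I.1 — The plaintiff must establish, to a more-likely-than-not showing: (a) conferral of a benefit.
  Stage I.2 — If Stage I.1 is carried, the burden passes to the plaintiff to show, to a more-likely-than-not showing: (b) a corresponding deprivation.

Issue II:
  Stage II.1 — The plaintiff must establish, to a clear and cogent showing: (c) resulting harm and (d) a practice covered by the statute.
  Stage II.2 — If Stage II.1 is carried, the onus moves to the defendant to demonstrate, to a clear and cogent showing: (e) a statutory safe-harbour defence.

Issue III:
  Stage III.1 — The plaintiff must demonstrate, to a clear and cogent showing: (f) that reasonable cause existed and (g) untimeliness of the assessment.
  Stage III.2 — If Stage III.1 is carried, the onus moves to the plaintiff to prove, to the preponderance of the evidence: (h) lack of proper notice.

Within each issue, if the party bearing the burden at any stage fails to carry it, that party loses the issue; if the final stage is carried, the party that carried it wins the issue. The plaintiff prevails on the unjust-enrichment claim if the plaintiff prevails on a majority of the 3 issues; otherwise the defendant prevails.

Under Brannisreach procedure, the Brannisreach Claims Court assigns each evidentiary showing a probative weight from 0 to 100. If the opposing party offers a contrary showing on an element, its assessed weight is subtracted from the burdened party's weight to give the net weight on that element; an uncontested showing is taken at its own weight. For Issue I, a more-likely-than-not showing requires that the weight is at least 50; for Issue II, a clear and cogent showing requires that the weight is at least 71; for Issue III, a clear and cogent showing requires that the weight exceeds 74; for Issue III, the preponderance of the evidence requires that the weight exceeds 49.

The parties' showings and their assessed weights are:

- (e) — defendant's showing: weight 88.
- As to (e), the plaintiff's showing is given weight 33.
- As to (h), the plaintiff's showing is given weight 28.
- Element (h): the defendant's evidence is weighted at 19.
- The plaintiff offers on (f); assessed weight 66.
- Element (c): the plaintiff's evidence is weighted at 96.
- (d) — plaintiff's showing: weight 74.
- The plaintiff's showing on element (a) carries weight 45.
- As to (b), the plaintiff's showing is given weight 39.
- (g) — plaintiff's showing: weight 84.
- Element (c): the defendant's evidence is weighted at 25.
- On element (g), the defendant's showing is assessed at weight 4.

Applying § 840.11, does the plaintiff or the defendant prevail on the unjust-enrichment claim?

defendant

— Issue I —
Stage I.1 — burden on plaintiff; standard: a more-likely-than-not showing (weight is at least 50).
    (a): 45 < 50 [not met]
  Stage I.1 not carried; the plaintiff fails its burden.
The defendant prevails on this issue.
— Issue II —
Stage II.1 — burden on plaintiff; standard: a clear and cogent showing (weight is at least 71).
    (c): 96 − 25 = 71 ≥ 71 [met]
    (d): 74 ≥ 71 [met]
  The plaintiff carries Stage II.1; the defendant now bears the burden.
Stage II.2 — burden on defendant; standard: a clear and cogent showing (weight is at least 71).
    (e): 88 − 33 = 55 < 71 [not met]
  Not every element is met, so the defendant fails to carry Stage II.2.
The analysis ends at Stage II.2; the plaintiff prevails on this issue.
— Issue III —
Stage III.1 — burden on plaintiff; standard: a clear and cogent showing (weight exceeds 74).
    (f): 66 ≤ 74 [not met]
    (g): 84 − 4 = 80 > 74 [met]
  Not every element is met, so the plaintiff fails to carry Stage III.1.
The analysis ends at Stage III.1; the defendant prevails on this issue.
Per-issue: Issue I → defendant; Issue II → plaintiff; Issue III → defendant. The plaintiff must prevail on a majority of issues; overall, the defendant prevails.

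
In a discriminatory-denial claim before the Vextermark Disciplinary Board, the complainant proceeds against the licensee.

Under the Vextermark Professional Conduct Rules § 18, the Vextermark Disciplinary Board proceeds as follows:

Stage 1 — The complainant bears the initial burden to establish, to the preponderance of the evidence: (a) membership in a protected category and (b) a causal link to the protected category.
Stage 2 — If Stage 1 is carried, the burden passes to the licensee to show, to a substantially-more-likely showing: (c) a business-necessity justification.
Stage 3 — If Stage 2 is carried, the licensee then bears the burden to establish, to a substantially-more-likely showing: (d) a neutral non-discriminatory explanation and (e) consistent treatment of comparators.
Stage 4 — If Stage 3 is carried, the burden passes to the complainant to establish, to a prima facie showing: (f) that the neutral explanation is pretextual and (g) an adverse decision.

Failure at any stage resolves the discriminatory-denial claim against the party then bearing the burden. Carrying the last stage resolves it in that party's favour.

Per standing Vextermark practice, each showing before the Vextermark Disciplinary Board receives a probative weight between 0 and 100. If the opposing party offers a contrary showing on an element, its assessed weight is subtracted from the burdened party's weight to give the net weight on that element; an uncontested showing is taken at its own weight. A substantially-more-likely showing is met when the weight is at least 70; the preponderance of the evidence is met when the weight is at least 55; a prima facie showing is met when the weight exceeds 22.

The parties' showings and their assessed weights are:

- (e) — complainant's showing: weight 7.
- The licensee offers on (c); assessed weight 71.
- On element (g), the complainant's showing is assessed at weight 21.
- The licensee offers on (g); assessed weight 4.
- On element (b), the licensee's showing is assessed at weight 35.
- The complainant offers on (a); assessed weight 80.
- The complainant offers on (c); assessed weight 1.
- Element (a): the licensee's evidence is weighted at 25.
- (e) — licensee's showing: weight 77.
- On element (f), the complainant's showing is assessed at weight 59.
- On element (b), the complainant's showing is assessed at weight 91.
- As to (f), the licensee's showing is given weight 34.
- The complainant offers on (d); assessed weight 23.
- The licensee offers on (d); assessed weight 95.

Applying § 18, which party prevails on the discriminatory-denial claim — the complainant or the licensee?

At Stage 1 the complainant must meet the preponderance of the evidence (weight is at least 55): on (a) the weight is 80 less the opposing 25 gives net 55, which does reach 55, so (a) meets the standard; on (b) the weight is 91 less the opposing 35 gives net 56, ≥ 55, so (b) meets the standard.
  The complainant carries Stage 1; the licensee now bears the burden.
At Stage 2 the licensee must meet a substantially-more-likely showing (weight is at least 70): on (c) the weight is 71 less the opposing 1 gives net 70, which does reach 70, so (c) meets the standard.
  All elements met. The licensee retains the burden for Stage 3.
At Stage 3 the licensee must meet a substantially-more-likely showing (weight is at least 70): on (d) the weight is 95 less the opposing 23 gives net 72, ≥ 70, so (d) meets the standard; on (e) the weight is 77 less the opposing 7 gives net 70, ≥ 70, so (e) meets the standard.
  Stage 3 carried; the burden shifts to the complainant.
At Stage 4 the complainant must meet a prima facie showing (weight exceeds 22): on (f) the weight is 59 less the opposing 34 gives net 25, which does exceed 22, so (f) meets the standard; on (g) the weight is 21 less the opposing 4 gives net 17, which does not exceed 22, so (g) does not meet the standard.
  Stage 4 not carried; the complainant fails its burden.
The analysis ends at Stage 4; the licensee prevails.

licensee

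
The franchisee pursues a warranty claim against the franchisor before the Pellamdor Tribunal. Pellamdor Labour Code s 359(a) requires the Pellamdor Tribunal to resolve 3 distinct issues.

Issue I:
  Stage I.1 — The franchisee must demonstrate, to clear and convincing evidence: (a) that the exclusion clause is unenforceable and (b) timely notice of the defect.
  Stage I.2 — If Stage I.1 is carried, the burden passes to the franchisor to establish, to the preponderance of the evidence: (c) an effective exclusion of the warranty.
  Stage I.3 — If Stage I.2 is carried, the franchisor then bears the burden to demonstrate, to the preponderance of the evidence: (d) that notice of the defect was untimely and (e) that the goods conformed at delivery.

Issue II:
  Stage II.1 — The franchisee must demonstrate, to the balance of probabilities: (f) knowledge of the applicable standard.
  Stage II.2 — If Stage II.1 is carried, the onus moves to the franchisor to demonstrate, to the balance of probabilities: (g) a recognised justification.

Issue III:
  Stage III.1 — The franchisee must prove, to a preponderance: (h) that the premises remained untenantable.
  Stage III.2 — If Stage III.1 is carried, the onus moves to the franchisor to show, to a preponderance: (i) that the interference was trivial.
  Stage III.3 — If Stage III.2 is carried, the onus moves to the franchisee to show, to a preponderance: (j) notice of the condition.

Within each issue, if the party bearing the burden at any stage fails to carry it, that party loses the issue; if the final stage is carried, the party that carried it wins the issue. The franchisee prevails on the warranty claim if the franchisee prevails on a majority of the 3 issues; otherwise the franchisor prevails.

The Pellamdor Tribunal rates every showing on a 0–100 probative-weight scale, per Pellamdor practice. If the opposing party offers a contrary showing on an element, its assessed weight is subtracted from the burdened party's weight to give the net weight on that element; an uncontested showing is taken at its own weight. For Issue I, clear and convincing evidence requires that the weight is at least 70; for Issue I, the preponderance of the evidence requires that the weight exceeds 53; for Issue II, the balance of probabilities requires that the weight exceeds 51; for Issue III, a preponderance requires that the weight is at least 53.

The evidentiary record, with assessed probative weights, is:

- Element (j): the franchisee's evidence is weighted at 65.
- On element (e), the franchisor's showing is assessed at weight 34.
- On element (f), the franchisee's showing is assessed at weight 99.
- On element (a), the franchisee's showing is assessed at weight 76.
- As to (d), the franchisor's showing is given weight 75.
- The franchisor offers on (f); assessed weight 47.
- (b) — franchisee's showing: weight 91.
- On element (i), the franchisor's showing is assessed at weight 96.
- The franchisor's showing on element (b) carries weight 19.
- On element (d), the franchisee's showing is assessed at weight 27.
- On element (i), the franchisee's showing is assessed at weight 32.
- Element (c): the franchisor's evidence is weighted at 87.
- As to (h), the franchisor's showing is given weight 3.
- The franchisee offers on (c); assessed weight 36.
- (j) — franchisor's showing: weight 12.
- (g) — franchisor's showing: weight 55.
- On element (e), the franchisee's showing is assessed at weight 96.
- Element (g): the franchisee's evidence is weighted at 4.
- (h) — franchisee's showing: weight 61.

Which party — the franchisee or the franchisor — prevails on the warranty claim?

franchisee

— Issue I —
Stage I.1 — burden on franchisee; standard: clear and convincing evidence (weight is at least 70).
    (a): 76 ≥ 70 [met]
    (b): 91 − 19 = 72 ≥ 70 [met]
  Stage I.1 carried; the burden shifts to the franchisor.
Stage I.2 — burden on franchisor; standard: the preponderance of the evidence (weight exceeds 53).
    (c): 87 − 36 = 51 ≤ 53 [not met]
  Stage I.2 not carried; the franchisor fails its burden.
The franchisee prevails on this issue.
— Issue II —
Stage II.1 (franchisee, the balance of probabilities, weight exceeds 51): (f) net 99−47=52 > 51 — meets.
  The franchisee carries Stage II.1; the franchisor now bears the burden.
Stage II.2 (franchisor, the balance of probabilities, weight exceeds 51): (g) net 55−4=51 ≤ 51 — fails.
  The franchisor does not carry Stage II.2.
So the franchisee prevails on this issue.
— Issue III —
Stage III.1 (franchisee, a preponderance, weight is at least 53): (h) net 61−3=58 ≥ 53 — meets.
  Stage III.1 is satisfied; the onus moves to the franchisor.
Stage III.2 (franchisor, a preponderance, weight is at least 53): (i) net 96−32=64 ≥ 53 — meets.
  The franchisor carries Stage III.2; the franchisee now bears the burden.
Stage III.3 (franchisee, a preponderance, weight is at least 53): (j) net 65−12=53 ≥ 53 — meets.
  All elements met at the final stage.
With every stage satisfied, the franchisee prevails on this issue.
Per-issue: Issue I → franchisee; Issue II → franchisee; Issue III → franchisee. The franchisee must prevail on a majority of issues; overall, the franchisee prevails.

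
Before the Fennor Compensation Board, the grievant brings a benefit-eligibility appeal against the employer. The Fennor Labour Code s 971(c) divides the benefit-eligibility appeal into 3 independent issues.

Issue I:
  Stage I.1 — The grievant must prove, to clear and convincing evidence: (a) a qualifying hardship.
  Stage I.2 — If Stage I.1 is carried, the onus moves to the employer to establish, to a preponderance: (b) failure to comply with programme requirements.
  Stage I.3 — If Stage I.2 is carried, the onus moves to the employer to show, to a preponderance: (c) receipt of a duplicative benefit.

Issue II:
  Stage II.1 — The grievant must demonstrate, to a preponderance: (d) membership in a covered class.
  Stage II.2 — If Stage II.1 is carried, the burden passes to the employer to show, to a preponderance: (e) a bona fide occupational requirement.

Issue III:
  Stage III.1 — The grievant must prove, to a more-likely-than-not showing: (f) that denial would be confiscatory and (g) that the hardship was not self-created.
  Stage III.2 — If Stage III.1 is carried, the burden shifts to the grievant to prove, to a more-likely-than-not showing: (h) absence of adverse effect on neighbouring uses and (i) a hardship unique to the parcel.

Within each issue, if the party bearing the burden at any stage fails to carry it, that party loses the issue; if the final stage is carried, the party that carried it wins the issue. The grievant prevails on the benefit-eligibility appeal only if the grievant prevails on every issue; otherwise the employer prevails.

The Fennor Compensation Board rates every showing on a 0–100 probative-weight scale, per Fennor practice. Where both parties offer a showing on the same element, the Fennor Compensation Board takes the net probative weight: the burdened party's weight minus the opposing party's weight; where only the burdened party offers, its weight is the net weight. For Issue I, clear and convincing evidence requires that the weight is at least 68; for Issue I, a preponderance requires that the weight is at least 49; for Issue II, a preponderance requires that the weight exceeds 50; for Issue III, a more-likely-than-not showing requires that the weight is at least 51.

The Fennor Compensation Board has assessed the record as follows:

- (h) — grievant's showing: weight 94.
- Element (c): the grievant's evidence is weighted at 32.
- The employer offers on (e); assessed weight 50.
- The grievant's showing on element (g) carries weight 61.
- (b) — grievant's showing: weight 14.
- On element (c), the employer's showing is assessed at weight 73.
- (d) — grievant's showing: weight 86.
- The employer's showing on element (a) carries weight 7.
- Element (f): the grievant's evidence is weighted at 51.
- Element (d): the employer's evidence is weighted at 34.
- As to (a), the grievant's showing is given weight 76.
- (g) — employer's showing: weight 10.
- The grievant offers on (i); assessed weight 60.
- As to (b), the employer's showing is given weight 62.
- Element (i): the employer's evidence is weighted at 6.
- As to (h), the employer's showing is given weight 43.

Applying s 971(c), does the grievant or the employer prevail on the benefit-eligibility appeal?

grievant

— Issue I —
Stage I.1 (grievant, clear and convincing evidence, weight is at least 68): (a) net 76−7=69 ≥ 68 — meets.
  All elements met. The burden passes to the employer.
Stage I.2 (employer, a preponderance, weight is at least 49): (b) net 62−14=48 < 49 — fails.
  Not every element is met, so the employer fails to carry Stage I.2.
The analysis ends at Stage I.2; the grievant prevails on this issue.
— Issue II —
Stage II.1 — burden on grievant; standard: a preponderance (weight exceeds 50).
    (d): 86 − 34 = 52 > 50 [met]
  Stage II.1 is satisfied; the onus moves to the employer.
Stage II.2 — burden on employer; standard: a preponderance (weight exceeds 50).
    (e): 50 ≤ 50 [not met]
  Not every element is met, so the employer fails to carry Stage II.2.
So the grievant prevails on this issue.
— Issue III —
Stage III.1 — burden on grievant; standard: a more-likely-than-not showing (weight is at least 51).
    (f): 51 ≥ 51 [met]
    (g): 61 − 10 = 51 ≥ 51 [met]
  All elements met. The grievant retains the burden for Stage III.2.
Stage III.2 — burden on grievant; standard: a more-likely-than-not showing (weight is at least 51).
    (h): 94 − 43 = 51 ≥ 51 [met]
    (i): 60 − 6 = 54 ≥ 51 [met]
  Stage III.2 carried; the final stage is satisfied.
All stages carried — the grievant prevails on this issue.
Per-issue: Issue I → grievant; Issue II → grievant; Issue III → grievant. The grievant must prevail on every issue; overall, the grievant prevails.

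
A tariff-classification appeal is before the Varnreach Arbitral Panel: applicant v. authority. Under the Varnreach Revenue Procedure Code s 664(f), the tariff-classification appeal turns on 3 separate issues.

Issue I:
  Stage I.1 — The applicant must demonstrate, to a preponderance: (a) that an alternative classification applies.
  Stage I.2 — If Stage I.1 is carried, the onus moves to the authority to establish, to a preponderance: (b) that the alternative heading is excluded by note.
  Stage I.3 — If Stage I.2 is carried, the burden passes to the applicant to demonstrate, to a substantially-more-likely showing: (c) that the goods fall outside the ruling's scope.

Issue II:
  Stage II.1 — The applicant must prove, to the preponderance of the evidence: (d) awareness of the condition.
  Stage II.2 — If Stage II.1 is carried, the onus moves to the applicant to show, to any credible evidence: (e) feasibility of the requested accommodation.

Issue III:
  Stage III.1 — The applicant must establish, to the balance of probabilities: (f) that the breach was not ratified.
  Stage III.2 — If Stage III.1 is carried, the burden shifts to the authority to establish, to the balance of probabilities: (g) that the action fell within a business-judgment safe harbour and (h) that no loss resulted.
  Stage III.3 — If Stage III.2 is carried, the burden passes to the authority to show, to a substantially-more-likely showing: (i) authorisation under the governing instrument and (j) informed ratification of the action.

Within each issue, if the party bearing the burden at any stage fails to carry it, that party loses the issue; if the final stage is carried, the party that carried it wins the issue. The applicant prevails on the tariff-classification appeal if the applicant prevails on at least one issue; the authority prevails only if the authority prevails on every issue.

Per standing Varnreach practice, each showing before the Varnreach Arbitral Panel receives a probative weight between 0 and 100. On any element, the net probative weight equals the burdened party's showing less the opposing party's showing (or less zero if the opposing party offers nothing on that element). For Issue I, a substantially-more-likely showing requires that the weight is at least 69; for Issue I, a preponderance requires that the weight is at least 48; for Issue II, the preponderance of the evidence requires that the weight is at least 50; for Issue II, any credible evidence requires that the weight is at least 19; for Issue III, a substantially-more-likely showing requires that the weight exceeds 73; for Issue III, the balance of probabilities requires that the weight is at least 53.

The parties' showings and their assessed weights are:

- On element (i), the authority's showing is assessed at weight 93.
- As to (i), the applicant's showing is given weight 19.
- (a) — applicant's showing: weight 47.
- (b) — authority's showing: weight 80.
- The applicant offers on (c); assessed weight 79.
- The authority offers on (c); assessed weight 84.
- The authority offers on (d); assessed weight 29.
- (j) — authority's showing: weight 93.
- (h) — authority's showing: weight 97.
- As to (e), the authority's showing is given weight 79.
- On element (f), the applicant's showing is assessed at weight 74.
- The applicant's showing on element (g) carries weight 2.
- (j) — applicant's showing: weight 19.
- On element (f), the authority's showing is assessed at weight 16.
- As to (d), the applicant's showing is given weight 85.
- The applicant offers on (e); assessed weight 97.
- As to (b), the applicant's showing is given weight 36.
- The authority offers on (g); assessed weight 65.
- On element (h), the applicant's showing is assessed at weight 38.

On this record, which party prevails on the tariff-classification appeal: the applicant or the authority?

— Issue I —
Stage I.1 (applicant, a preponderance, weight is at least 48): (a) 47 < 48 — fails.
  The applicant does not carry Stage I.1.
So the authority prevails on this issue.
— Issue II —
Stage II.1 — burden on applicant; standard: the preponderance of the evidence (weight is at least 50).
    (d): 85 − 29 = 56 ≥ 50 [met]
  Stage II.1 is satisfied; the applicant continues to bear the burden.
Stage II.2 — burden on applicant; standard: any credible evidence (weight is at least 19).
    (e): 97 − 79 = 18 < 19 [not met]
  Stage II.2 not carried; the applicant fails its burden.
The analysis ends at Stage II.2; the authority prevails on this issue.
— Issue III —
Stage III.1 — burden on applicant; standard: the balance of probabilities (weight is at least 53).
    (f): 74 − 16 = 58 ≥ 53 [met]
  All elements met. The burden passes to the authority.
Stage III.2 — burden on authority; standard: the balance of probabilities (weight is at least 53).
    (g): 65 − 2 = 63 ≥ 53 [met]
    (h): 97 − 38 = 59 ≥ 53 [met]
  Stage III.2 is satisfied; the authority continues to bear the burden.
Stage III.3 — burden on authority; standard: a substantially-more-likely showing (weight exceeds 73).
    (i): 93 − 19 = 74 > 73 [met]
    (j): 93 − 19 = 74 > 73 [met]
  Stage III.3 carried; the final stage is satisfied.
With every stage satisfied, the authority prevails on this issue.
Per-issue: Issue I → authority; Issue II → authority; Issue III → authority. The applicant must prevail on at least one issue; overall, the authority prevails.

authority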